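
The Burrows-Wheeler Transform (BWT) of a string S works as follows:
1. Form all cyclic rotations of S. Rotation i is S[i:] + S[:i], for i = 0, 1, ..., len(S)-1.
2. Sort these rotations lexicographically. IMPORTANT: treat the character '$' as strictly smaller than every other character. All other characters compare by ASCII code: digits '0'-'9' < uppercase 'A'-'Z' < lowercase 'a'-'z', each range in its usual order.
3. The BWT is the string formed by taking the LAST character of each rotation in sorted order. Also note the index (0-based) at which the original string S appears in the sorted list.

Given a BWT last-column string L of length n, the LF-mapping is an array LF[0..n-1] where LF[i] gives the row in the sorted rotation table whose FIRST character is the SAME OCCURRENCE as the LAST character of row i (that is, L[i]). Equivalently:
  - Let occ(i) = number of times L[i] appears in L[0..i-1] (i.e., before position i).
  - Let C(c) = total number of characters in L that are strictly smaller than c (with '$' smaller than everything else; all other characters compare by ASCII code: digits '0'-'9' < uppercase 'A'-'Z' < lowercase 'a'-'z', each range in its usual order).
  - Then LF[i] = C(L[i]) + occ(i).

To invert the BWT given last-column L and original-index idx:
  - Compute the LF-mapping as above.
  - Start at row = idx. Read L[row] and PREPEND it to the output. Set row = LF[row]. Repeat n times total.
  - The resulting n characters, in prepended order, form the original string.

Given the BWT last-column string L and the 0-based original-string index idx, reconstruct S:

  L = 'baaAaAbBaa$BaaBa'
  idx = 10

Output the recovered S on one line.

LF mapping: 14 6 7 1 8 2 15 3 9 10 0 4 11 12 5 13
Walk LF starting at row 10, prepending L[row]:
  step 1: row=10, L[10]='$', prepend. Next row=LF[10]=0
  step 2: row=0, L[0]='b', prepend. Next row=LF[0]=14
  step 3: row=14, L[14]='B', prepend. Next row=LF[14]=5
  step 4: row=5, L[5]='A', prepend. Next row=LF[5]=2
  step 5: row=2, L[2]='a', prepend. Next row=LF[2]=7
  step 6: row=7, L[7]='B', prepend. Next row=LF[7]=3
  step 7: row=3, L[3]='A', prepend. Next row=LF[3]=1
  step 8: row=1, L[1]='a', prepend. Next row=LF[1]=6
  step 9: row=6, L[6]='b', prepend. Next row=LF[6]=15
  step 10: row=15, L[15]='a', prepend. Next row=LF[15]=13
  step 11: row=13, L[13]='a', prepend. Next row=LF[13]=12
  step 12: row=12, L[12]='a', prepend. Next row=LF[12]=11
  step 13: row=11, L[11]='B', prepend. Next row=LF[11]=4
  step 14: row=4, L[4]='a', prepend. Next row=LF[4]=8
  step 15: row=8, L[8]='a', prepend. Next row=LF[8]=9
  step 16: row=9, L[9]='a', prepend. Next row=LF[9]=10
Reversed output: aaaBaaabaABaABb$

Answer: aaaBaaabaABaABb$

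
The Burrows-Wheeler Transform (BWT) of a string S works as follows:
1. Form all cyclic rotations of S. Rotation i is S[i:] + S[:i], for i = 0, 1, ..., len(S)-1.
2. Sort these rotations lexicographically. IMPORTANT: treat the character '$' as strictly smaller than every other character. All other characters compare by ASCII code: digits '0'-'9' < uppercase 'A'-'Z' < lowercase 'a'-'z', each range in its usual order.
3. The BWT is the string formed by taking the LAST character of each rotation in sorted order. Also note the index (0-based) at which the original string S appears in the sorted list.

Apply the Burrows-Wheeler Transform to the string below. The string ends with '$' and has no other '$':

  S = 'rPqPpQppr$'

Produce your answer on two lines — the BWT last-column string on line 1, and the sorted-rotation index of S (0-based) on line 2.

Answer: rqrpPQpPp$
9

Derivation:
All 10 rotations (rotation i = S[i:]+S[:i]):
  rot[0] = rPqPpQppr$
  rot[1] = PqPpQppr$r
  rot[2] = qPpQppr$rP
  rot[3] = PpQppr$rPq
  rot[4] = pQppr$rPqP
  rot[5] = Qppr$rPqPp
  rot[6] = ppr$rPqPpQ
  rot[7] = pr$rPqPpQp
  rot[8] = r$rPqPpQpp
  rot[9] = $rPqPpQppr
Sorted (with $ < everything):
  sorted[0] = $rPqPpQppr  (last char: 'r')
  sorted[1] = PpQppr$rPq  (last char: 'q')
  sorted[2] = PqPpQppr$r  (last char: 'r')
  sorted[3] = Qppr$rPqPp  (last char: 'p')
  sorted[4] = pQppr$rPqP  (last char: 'P')
  sorted[5] = ppr$rPqPpQ  (last char: 'Q')
  sorted[6] = pr$rPqPpQp  (last char: 'p')
  sorted[7] = qPpQppr$rP  (last char: 'P')
  sorted[8] = r$rPqPpQpp  (last char: 'p')
  sorted[9] = rPqPpQppr$  (last char: '$')
Last column: rqrpPQpPp$
Original string S is at sorted index 9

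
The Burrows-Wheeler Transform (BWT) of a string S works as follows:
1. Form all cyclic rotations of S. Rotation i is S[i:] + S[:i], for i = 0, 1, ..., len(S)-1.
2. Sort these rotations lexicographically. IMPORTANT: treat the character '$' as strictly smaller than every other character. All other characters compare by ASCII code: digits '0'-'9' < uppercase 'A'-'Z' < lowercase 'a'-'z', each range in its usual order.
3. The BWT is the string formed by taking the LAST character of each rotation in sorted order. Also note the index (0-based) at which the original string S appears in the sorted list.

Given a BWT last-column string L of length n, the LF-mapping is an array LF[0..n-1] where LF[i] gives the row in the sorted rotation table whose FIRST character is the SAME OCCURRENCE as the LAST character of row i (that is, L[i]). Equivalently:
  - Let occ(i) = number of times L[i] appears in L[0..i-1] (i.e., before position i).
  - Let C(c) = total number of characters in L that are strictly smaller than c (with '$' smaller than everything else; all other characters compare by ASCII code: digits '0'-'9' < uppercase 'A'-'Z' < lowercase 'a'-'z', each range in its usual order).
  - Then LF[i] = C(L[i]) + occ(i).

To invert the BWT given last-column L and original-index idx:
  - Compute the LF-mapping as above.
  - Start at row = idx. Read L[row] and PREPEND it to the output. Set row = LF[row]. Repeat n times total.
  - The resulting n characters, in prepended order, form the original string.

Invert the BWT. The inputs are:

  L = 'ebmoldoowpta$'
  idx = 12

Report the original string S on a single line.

Answer: wombatpoodle$

Derivation:
LF mapping: 4 2 6 7 5 3 8 9 12 10 11 1 0
Walk LF starting at row 12, prepending L[row]:
  step 1: row=12, L[12]='$', prepend. Next row=LF[12]=0
  step 2: row=0, L[0]='e', prepend. Next row=LF[0]=4
  step 3: row=4, L[4]='l', prepend. Next row=LF[4]=5
  step 4: row=5, L[5]='d', prepend. Next row=LF[5]=3
  step 5: row=3, L[3]='o', prepend. Next row=LF[3]=7
  step 6: row=7, L[7]='o', prepend. Next row=LF[7]=9
  step 7: row=9, L[9]='p', prepend. Next row=LF[9]=10
  step 8: row=10, L[10]='t', prepend. Next row=LF[10]=11
  step 9: row=11, L[11]='a', prepend. Next row=LF[11]=1
  step 10: row=1, L[1]='b', prepend. Next row=LF[1]=2
  step 11: row=2, L[2]='m', prepend. Next row=LF[2]=6
  step 12: row=6, L[6]='o', prepend. Next row=LF[6]=8
  step 13: row=8, L[8]='w', prepend. Next row=LF[8]=12
Reversed output: wombatpoodle$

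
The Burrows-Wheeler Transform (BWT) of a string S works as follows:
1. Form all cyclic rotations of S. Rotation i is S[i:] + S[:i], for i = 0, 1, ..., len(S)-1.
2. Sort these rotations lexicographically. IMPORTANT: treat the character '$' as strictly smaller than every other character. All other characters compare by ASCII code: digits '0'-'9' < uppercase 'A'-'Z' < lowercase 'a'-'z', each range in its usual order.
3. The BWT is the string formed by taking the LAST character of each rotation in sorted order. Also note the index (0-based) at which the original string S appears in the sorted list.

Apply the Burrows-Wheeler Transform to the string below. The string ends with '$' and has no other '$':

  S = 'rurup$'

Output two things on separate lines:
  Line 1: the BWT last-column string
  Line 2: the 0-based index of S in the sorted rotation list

All 6 rotations (rotation i = S[i:]+S[:i]):
  rot[0] = rurup$
  rot[1] = urup$r
  rot[2] = rup$ru
  rot[3] = up$rur
  rot[4] = p$ruru
  rot[5] = $rurup
Sorted (with $ < everything):
  sorted[0] = $rurup  (last char: 'p')
  sorted[1] = p$ruru  (last char: 'u')
  sorted[2] = rup$ru  (last char: 'u')
  sorted[3] = rurup$  (last char: '$')
  sorted[4] = up$rur  (last char: 'r')
  sorted[5] = urup$r  (last char: 'r')
Last column: puu$rr
Original string S is at sorted index 3

Answer: puu$rr
3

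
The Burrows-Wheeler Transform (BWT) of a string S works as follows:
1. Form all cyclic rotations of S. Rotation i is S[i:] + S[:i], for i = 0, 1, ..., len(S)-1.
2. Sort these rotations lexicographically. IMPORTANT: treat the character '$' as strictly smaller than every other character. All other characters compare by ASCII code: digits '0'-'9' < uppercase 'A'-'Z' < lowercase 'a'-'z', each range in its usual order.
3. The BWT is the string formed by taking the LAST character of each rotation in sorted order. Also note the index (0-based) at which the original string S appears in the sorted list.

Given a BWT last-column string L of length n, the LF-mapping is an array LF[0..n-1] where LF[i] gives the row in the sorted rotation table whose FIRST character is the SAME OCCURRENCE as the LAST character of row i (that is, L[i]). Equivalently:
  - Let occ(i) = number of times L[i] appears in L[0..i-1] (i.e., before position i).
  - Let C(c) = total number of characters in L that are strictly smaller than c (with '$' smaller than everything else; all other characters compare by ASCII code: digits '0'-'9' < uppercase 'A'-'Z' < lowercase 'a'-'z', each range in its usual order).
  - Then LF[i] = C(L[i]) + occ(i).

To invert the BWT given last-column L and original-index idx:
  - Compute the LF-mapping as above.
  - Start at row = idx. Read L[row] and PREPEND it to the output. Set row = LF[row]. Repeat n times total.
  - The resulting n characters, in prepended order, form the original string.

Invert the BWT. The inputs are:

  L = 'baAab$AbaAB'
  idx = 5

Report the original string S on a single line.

LF mapping: 8 5 1 6 9 0 2 10 7 3 4
Walk LF starting at row 5, prepending L[row]:
  step 1: row=5, L[5]='$', prepend. Next row=LF[5]=0
  step 2: row=0, L[0]='b', prepend. Next row=LF[0]=8
  step 3: row=8, L[8]='a', prepend. Next row=LF[8]=7
  step 4: row=7, L[7]='b', prepend. Next row=LF[7]=10
  step 5: row=10, L[10]='B', prepend. Next row=LF[10]=4
  step 6: row=4, L[4]='b', prepend. Next row=LF[4]=9
  step 7: row=9, L[9]='A', prepend. Next row=LF[9]=3
  step 8: row=3, L[3]='a', prepend. Next row=LF[3]=6
  step 9: row=6, L[6]='A', prepend. Next row=LF[6]=2
  step 10: row=2, L[2]='A', prepend. Next row=LF[2]=1
  step 11: row=1, L[1]='a', prepend. Next row=LF[1]=5
Reversed output: aAAaAbBbab$

Answer: aAAaAbBbab$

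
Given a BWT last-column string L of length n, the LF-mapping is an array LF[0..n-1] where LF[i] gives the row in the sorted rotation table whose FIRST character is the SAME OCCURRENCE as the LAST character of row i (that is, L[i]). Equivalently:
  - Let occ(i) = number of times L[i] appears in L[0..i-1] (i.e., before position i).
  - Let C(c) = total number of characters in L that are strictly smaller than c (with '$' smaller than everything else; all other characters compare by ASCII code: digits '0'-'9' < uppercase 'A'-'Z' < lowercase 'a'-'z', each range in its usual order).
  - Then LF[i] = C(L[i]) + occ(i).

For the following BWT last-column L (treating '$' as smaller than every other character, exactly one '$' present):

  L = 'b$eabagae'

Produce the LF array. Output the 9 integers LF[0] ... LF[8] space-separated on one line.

Char counts: '$':1, 'a':3, 'b':2, 'e':2, 'g':1
C (first-col start): C('$')=0, C('a')=1, C('b')=4, C('e')=6, C('g')=8
L[0]='b': occ=0, LF[0]=C('b')+0=4+0=4
L[1]='$': occ=0, LF[1]=C('$')+0=0+0=0
L[2]='e': occ=0, LF[2]=C('e')+0=6+0=6
L[3]='a': occ=0, LF[3]=C('a')+0=1+0=1
L[4]='b': occ=1, LF[4]=C('b')+1=4+1=5
L[5]='a': occ=1, LF[5]=C('a')+1=1+1=2
L[6]='g': occ=0, LF[6]=C('g')+0=8+0=8
L[7]='a': occ=2, LF[7]=C('a')+2=1+2=3
L[8]='e': occ=1, LF[8]=C('e')+1=6+1=7

Answer: 4 0 6 1 5 2 8 3 7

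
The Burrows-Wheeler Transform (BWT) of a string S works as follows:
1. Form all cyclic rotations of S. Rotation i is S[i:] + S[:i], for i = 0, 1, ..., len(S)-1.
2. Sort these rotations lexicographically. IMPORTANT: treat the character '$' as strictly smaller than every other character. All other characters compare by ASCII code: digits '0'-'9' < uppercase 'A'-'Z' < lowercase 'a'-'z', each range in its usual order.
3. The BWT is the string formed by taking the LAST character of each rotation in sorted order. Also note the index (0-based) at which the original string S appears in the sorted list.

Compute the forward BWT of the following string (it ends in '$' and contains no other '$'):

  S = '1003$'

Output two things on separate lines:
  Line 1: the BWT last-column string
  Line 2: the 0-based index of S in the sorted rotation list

Answer: 310$0
3

Derivation:
All 5 rotations (rotation i = S[i:]+S[:i]):
  rot[0] = 1003$
  rot[1] = 003$1
  rot[2] = 03$10
  rot[3] = 3$100
  rot[4] = $1003
Sorted (with $ < everything):
  sorted[0] = $1003  (last char: '3')
  sorted[1] = 003$1  (last char: '1')
  sorted[2] = 03$10  (last char: '0')
  sorted[3] = 1003$  (last char: '$')
  sorted[4] = 3$100  (last char: '0')
Last column: 310$0
Original string S is at sorted index 3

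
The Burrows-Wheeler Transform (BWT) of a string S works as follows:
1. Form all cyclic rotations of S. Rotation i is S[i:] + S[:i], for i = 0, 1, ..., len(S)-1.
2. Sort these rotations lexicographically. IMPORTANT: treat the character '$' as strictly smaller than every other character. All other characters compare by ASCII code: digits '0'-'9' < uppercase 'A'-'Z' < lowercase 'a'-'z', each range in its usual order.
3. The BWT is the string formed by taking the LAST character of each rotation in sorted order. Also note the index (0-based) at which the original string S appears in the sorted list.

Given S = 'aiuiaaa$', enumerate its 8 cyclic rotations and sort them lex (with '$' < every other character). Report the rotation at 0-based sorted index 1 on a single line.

Answer: a$aiuiaa

Derivation:
All 8 rotations (rotation i = S[i:]+S[:i]):
  rot[0] = aiuiaaa$
  rot[1] = iuiaaa$a
  rot[2] = uiaaa$ai
  rot[3] = iaaa$aiu
  rot[4] = aaa$aiui
  rot[5] = aa$aiuia
  rot[6] = a$aiuiaa
  rot[7] = $aiuiaaa
Sorted (with $ < everything):
  sorted[0] = $aiuiaaa
  sorted[1] = a$aiuiaa
  sorted[2] = aa$aiuia
  sorted[3] = aaa$aiui
  sorted[4] = aiuiaaa$
  sorted[5] = iaaa$aiu
  sorted[6] = iuiaaa$a
  sorted[7] = uiaaa$ai
sorted[1] = a$aiuiaa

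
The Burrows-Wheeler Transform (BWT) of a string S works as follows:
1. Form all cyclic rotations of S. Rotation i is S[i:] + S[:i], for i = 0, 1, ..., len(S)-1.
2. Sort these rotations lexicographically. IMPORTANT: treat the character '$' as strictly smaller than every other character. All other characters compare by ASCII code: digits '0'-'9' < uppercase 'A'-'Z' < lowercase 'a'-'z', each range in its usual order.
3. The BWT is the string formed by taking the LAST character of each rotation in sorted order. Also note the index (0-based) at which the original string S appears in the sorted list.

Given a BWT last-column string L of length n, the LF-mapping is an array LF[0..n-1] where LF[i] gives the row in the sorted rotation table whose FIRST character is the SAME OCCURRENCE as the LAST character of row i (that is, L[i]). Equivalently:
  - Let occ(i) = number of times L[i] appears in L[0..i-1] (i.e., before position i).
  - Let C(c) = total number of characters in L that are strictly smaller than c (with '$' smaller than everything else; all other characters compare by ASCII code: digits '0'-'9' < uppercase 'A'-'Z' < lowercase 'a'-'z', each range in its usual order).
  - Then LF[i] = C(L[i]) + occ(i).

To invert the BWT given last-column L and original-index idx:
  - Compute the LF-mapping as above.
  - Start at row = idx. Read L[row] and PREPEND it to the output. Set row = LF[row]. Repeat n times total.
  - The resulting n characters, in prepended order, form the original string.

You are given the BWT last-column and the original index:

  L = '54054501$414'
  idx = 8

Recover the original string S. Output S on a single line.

Answer: 45400415145$

Derivation:
LF mapping: 9 5 1 10 6 11 2 3 0 7 4 8
Walk LF starting at row 8, prepending L[row]:
  step 1: row=8, L[8]='$', prepend. Next row=LF[8]=0
  step 2: row=0, L[0]='5', prepend. Next row=LF[0]=9
  step 3: row=9, L[9]='4', prepend. Next row=LF[9]=7
  step 4: row=7, L[7]='1', prepend. Next row=LF[7]=3
  step 5: row=3, L[3]='5', prepend. Next row=LF[3]=10
  step 6: row=10, L[10]='1', prepend. Next row=LF[10]=4
  step 7: row=4, L[4]='4', prepend. Next row=LF[4]=6
  step 8: row=6, L[6]='0', prepend. Next row=LF[6]=2
  step 9: row=2, L[2]='0', prepend. Next row=LF[2]=1
  step 10: row=1, L[1]='4', prepend. Next row=LF[1]=5
  step 11: row=5, L[5]='5', prepend. Next row=LF[5]=11
  step 12: row=11, L[11]='4', prepend. Next row=LF[11]=8
Reversed output: 45400415145$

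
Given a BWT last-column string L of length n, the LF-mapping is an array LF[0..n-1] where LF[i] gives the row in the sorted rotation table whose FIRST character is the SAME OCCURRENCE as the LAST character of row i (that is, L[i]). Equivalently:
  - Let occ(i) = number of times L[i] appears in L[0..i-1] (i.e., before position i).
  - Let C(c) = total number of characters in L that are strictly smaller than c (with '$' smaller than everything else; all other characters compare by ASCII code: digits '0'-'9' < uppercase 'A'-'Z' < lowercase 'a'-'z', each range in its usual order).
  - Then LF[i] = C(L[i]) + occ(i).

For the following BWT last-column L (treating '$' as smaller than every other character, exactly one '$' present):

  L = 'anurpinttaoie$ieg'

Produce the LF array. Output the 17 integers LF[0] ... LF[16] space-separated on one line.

Answer: 1 9 16 13 12 6 10 14 15 2 11 7 3 0 8 4 5

Derivation:
Char counts: '$':1, 'a':2, 'e':2, 'g':1, 'i':3, 'n':2, 'o':1, 'p':1, 'r':1, 't':2, 'u':1
C (first-col start): C('$')=0, C('a')=1, C('e')=3, C('g')=5, C('i')=6, C('n')=9, C('o')=11, C('p')=12, C('r')=13, C('t')=14, C('u')=16
L[0]='a': occ=0, LF[0]=C('a')+0=1+0=1
L[1]='n': occ=0, LF[1]=C('n')+0=9+0=9
L[2]='u': occ=0, LF[2]=C('u')+0=16+0=16
L[3]='r': occ=0, LF[3]=C('r')+0=13+0=13
L[4]='p': occ=0, LF[4]=C('p')+0=12+0=12
L[5]='i': occ=0, LF[5]=C('i')+0=6+0=6
L[6]='n': occ=1, LF[6]=C('n')+1=9+1=10
L[7]='t': occ=0, LF[7]=C('t')+0=14+0=14
L[8]='t': occ=1, LF[8]=C('t')+1=14+1=15
L[9]='a': occ=1, LF[9]=C('a')+1=1+1=2
L[10]='o': occ=0, LF[10]=C('o')+0=11+0=11
L[11]='i': occ=1, LF[11]=C('i')+1=6+1=7
L[12]='e': occ=0, LF[12]=C('e')+0=3+0=3
L[13]='$': occ=0, LF[13]=C('$')+0=0+0=0
L[14]='i': occ=2, LF[14]=C('i')+2=6+2=8
L[15]='e': occ=1, LF[15]=C('e')+1=3+1=4
L[16]='g': occ=0, LF[16]=C('g')+0=5+0=5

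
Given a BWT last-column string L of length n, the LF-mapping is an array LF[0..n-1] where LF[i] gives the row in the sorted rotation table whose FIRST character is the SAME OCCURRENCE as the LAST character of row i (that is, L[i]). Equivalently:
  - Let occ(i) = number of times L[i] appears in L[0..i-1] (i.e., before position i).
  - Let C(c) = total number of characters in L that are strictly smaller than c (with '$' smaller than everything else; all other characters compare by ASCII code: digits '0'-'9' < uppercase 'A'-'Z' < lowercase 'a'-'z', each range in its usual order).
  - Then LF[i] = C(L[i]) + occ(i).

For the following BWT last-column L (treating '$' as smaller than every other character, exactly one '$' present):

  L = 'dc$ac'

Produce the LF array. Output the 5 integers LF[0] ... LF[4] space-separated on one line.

Char counts: '$':1, 'a':1, 'c':2, 'd':1
C (first-col start): C('$')=0, C('a')=1, C('c')=2, C('d')=4
L[0]='d': occ=0, LF[0]=C('d')+0=4+0=4
L[1]='c': occ=0, LF[1]=C('c')+0=2+0=2
L[2]='$': occ=0, LF[2]=C('$')+0=0+0=0
L[3]='a': occ=0, LF[3]=C('a')+0=1+0=1
L[4]='c': occ=1, LF[4]=C('c')+1=2+1=3

Answer: 4 2 0 1 3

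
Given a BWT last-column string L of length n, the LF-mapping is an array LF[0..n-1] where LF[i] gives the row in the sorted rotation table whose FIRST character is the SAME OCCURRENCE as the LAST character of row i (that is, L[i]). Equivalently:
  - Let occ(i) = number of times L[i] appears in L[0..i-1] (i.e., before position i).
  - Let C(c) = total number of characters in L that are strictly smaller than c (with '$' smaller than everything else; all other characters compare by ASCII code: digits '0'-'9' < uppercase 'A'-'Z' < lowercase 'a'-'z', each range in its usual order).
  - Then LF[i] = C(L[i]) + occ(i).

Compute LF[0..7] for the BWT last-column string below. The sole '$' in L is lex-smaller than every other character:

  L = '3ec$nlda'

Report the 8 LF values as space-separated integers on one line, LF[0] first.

Char counts: '$':1, '3':1, 'a':1, 'c':1, 'd':1, 'e':1, 'l':1, 'n':1
C (first-col start): C('$')=0, C('3')=1, C('a')=2, C('c')=3, C('d')=4, C('e')=5, C('l')=6, C('n')=7
L[0]='3': occ=0, LF[0]=C('3')+0=1+0=1
L[1]='e': occ=0, LF[1]=C('e')+0=5+0=5
L[2]='c': occ=0, LF[2]=C('c')+0=3+0=3
L[3]='$': occ=0, LF[3]=C('$')+0=0+0=0
L[4]='n': occ=0, LF[4]=C('n')+0=7+0=7
L[5]='l': occ=0, LF[5]=C('l')+0=6+0=6
L[6]='d': occ=0, LF[6]=C('d')+0=4+0=4
L[7]='a': occ=0, LF[7]=C('a')+0=2+0=2

Answer: 1 5 3 0 7 6 4 2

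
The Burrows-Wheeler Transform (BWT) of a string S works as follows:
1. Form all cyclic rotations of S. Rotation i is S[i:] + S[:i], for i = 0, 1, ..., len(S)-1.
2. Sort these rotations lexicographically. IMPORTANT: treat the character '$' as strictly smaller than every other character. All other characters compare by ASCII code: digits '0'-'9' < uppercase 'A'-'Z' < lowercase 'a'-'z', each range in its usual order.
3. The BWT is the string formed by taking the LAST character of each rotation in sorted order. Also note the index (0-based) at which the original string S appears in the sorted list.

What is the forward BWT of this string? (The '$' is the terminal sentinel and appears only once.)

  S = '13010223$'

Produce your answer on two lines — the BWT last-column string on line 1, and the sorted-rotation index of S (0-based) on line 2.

Answer: 3310$0221
4

Derivation:
All 9 rotations (rotation i = S[i:]+S[:i]):
  rot[0] = 13010223$
  rot[1] = 3010223$1
  rot[2] = 010223$13
  rot[3] = 10223$130
  rot[4] = 0223$1301
  rot[5] = 223$13010
  rot[6] = 23$130102
  rot[7] = 3$1301022
  rot[8] = $13010223
Sorted (with $ < everything):
  sorted[0] = $13010223  (last char: '3')
  sorted[1] = 010223$13  (last char: '3')
  sorted[2] = 0223$1301  (last char: '1')
  sorted[3] = 10223$130  (last char: '0')
  sorted[4] = 13010223$  (last char: '$')
  sorted[5] = 223$13010  (last char: '0')
  sorted[6] = 23$130102  (last char: '2')
  sorted[7] = 3$1301022  (last char: '2')
  sorted[8] = 3010223$1  (last char: '1')
Last column: 3310$0221
Original string S is at sorted index 4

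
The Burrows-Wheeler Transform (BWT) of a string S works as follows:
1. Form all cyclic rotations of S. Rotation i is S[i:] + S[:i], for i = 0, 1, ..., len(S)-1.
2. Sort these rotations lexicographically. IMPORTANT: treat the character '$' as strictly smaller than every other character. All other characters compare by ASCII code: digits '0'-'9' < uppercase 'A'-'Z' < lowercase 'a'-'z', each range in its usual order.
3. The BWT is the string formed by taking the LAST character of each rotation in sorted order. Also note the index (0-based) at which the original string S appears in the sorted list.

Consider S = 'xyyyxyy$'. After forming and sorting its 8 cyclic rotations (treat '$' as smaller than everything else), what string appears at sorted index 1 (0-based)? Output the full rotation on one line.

All 8 rotations (rotation i = S[i:]+S[:i]):
  rot[0] = xyyyxyy$
  rot[1] = yyyxyy$x
  rot[2] = yyxyy$xy
  rot[3] = yxyy$xyy
  rot[4] = xyy$xyyy
  rot[5] = yy$xyyyx
  rot[6] = y$xyyyxy
  rot[7] = $xyyyxyy
Sorted (with $ < everything):
  sorted[0] = $xyyyxyy
  sorted[1] = xyy$xyyy
  sorted[2] = xyyyxyy$
  sorted[3] = y$xyyyxy
  sorted[4] = yxyy$xyy
  sorted[5] = yy$xyyyx
  sorted[6] = yyxyy$xy
  sorted[7] = yyyxyy$x
sorted[1] = xyy$xyyy

Answer: xyy$xyyy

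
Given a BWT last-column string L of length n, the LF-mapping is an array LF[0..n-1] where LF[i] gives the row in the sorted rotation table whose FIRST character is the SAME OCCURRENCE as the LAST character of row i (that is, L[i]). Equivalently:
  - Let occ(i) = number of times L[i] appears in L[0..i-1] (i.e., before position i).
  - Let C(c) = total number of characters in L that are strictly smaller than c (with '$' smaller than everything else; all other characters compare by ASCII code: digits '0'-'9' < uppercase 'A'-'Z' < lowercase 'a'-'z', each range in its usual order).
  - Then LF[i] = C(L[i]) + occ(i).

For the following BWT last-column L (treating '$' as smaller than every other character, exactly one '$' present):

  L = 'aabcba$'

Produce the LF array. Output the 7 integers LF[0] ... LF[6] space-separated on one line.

Answer: 1 2 4 6 5 3 0

Derivation:
Char counts: '$':1, 'a':3, 'b':2, 'c':1
C (first-col start): C('$')=0, C('a')=1, C('b')=4, C('c')=6
L[0]='a': occ=0, LF[0]=C('a')+0=1+0=1
L[1]='a': occ=1, LF[1]=C('a')+1=1+1=2
L[2]='b': occ=0, LF[2]=C('b')+0=4+0=4
L[3]='c': occ=0, LF[3]=C('c')+0=6+0=6
L[4]='b': occ=1, LF[4]=C('b')+1=4+1=5
L[5]='a': occ=2, LF[5]=C('a')+2=1+2=3
L[6]='$': occ=0, LF[6]=C('$')+0=0+0=0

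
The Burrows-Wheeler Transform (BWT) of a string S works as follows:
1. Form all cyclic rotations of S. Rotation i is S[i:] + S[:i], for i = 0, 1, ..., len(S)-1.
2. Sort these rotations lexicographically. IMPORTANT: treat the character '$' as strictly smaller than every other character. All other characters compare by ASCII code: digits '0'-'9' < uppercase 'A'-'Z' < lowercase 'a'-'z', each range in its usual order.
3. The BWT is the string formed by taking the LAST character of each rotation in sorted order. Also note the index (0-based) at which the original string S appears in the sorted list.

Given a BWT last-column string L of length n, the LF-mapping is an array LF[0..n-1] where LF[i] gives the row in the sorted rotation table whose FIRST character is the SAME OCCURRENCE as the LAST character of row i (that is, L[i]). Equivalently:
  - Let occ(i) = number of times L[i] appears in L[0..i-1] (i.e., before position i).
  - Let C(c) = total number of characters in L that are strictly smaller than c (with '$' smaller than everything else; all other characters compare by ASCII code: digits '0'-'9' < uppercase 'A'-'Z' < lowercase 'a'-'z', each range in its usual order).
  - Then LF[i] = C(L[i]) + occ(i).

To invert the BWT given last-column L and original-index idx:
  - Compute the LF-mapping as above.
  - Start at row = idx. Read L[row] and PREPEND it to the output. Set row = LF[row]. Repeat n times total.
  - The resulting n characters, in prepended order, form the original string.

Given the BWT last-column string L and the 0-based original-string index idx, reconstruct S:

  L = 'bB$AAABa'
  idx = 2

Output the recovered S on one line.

Answer: ABAABab$

Derivation:
LF mapping: 7 4 0 1 2 3 5 6
Walk LF starting at row 2, prepending L[row]:
  step 1: row=2, L[2]='$', prepend. Next row=LF[2]=0
  step 2: row=0, L[0]='b', prepend. Next row=LF[0]=7
  step 3: row=7, L[7]='a', prepend. Next row=LF[7]=6
  step 4: row=6, L[6]='B', prepend. Next row=LF[6]=5
  step 5: row=5, L[5]='A', prepend. Next row=LF[5]=3
  step 6: row=3, L[3]='A', prepend. Next row=LF[3]=1
  step 7: row=1, L[1]='B', prepend. Next row=LF[1]=4
  step 8: row=4, L[4]='A', prepend. Next row=LF[4]=2
Reversed output: ABAABab$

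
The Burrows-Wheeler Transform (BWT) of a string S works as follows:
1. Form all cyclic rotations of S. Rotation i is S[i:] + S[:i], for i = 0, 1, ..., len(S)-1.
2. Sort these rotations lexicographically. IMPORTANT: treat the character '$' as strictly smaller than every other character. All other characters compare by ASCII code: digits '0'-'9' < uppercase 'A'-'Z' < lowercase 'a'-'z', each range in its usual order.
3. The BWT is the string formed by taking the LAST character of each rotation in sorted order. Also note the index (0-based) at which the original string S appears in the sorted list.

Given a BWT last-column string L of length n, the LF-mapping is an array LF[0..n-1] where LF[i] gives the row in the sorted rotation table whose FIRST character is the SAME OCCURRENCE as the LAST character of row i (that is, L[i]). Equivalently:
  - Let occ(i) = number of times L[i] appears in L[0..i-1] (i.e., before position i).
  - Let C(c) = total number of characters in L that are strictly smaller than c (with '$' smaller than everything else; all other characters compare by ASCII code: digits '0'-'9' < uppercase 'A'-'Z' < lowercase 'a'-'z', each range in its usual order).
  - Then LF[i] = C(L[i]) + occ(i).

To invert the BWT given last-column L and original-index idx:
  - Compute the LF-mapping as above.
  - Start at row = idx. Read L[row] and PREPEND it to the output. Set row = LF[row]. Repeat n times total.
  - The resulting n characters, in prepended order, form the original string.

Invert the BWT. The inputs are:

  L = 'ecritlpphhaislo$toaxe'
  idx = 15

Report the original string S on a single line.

LF mapping: 4 3 16 8 18 10 14 15 6 7 1 9 17 11 12 0 19 13 2 20 5
Walk LF starting at row 15, prepending L[row]:
  step 1: row=15, L[15]='$', prepend. Next row=LF[15]=0
  step 2: row=0, L[0]='e', prepend. Next row=LF[0]=4
  step 3: row=4, L[4]='t', prepend. Next row=LF[4]=18
  step 4: row=18, L[18]='a', prepend. Next row=LF[18]=2
  step 5: row=2, L[2]='r', prepend. Next row=LF[2]=16
  step 6: row=16, L[16]='t', prepend. Next row=LF[16]=19
  step 7: row=19, L[19]='x', prepend. Next row=LF[19]=20
  step 8: row=20, L[20]='e', prepend. Next row=LF[20]=5
  step 9: row=5, L[5]='l', prepend. Next row=LF[5]=10
  step 10: row=10, L[10]='a', prepend. Next row=LF[10]=1
  step 11: row=1, L[1]='c', prepend. Next row=LF[1]=3
  step 12: row=3, L[3]='i', prepend. Next row=LF[3]=8
  step 13: row=8, L[8]='h', prepend. Next row=LF[8]=6
  step 14: row=6, L[6]='p', prepend. Next row=LF[6]=14
  step 15: row=14, L[14]='o', prepend. Next row=LF[14]=12
  step 16: row=12, L[12]='s', prepend. Next row=LF[12]=17
  step 17: row=17, L[17]='o', prepend. Next row=LF[17]=13
  step 18: row=13, L[13]='l', prepend. Next row=LF[13]=11
  step 19: row=11, L[11]='i', prepend. Next row=LF[11]=9
  step 20: row=9, L[9]='h', prepend. Next row=LF[9]=7
  step 21: row=7, L[7]='p', prepend. Next row=LF[7]=15
Reversed output: philosophicalextrate$

Answer: philosophicalextrate$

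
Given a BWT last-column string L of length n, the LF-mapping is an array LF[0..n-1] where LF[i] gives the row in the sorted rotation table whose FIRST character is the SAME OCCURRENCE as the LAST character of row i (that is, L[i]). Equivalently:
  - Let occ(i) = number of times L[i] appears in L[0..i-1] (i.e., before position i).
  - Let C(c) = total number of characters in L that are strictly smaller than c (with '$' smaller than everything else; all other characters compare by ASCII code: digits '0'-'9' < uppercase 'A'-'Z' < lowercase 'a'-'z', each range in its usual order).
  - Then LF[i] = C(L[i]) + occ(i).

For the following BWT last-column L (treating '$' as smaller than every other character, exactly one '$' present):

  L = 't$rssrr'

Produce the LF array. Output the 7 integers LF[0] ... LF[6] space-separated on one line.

Char counts: '$':1, 'r':3, 's':2, 't':1
C (first-col start): C('$')=0, C('r')=1, C('s')=4, C('t')=6
L[0]='t': occ=0, LF[0]=C('t')+0=6+0=6
L[1]='$': occ=0, LF[1]=C('$')+0=0+0=0
L[2]='r': occ=0, LF[2]=C('r')+0=1+0=1
L[3]='s': occ=0, LF[3]=C('s')+0=4+0=4
L[4]='s': occ=1, LF[4]=C('s')+1=4+1=5
L[5]='r': occ=1, LF[5]=C('r')+1=1+1=2
L[6]='r': occ=2, LF[6]=C('r')+2=1+2=3

Answer: 6 0 1 4 5 2 3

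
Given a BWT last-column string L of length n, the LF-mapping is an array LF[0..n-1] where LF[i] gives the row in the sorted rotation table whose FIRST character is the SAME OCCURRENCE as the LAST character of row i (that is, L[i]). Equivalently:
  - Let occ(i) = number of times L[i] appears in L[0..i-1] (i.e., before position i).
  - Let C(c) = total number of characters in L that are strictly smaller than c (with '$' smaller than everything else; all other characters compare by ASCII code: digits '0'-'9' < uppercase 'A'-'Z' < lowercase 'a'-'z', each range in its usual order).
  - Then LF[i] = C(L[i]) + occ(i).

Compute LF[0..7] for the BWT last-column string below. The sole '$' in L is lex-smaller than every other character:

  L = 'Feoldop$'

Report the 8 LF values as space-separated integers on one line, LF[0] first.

Answer: 1 3 5 4 2 6 7 0

Derivation:
Char counts: '$':1, 'F':1, 'd':1, 'e':1, 'l':1, 'o':2, 'p':1
C (first-col start): C('$')=0, C('F')=1, C('d')=2, C('e')=3, C('l')=4, C('o')=5, C('p')=7
L[0]='F': occ=0, LF[0]=C('F')+0=1+0=1
L[1]='e': occ=0, LF[1]=C('e')+0=3+0=3
L[2]='o': occ=0, LF[2]=C('o')+0=5+0=5
L[3]='l': occ=0, LF[3]=C('l')+0=4+0=4
L[4]='d': occ=0, LF[4]=C('d')+0=2+0=2
L[5]='o': occ=1, LF[5]=C('o')+1=5+1=6
L[6]='p': occ=0, LF[6]=C('p')+0=7+0=7
L[7]='$': occ=0, LF[7]=C('$')+0=0+0=0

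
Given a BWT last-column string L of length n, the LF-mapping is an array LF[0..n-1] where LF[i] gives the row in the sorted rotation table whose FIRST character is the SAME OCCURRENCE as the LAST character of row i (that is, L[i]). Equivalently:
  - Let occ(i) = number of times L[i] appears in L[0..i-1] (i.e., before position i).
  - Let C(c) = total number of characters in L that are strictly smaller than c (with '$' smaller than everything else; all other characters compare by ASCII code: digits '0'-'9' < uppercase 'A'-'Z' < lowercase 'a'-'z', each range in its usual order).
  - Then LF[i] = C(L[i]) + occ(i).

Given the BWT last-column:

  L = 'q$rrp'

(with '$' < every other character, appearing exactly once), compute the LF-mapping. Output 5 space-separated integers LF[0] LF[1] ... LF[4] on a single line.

Char counts: '$':1, 'p':1, 'q':1, 'r':2
C (first-col start): C('$')=0, C('p')=1, C('q')=2, C('r')=3
L[0]='q': occ=0, LF[0]=C('q')+0=2+0=2
L[1]='$': occ=0, LF[1]=C('$')+0=0+0=0
L[2]='r': occ=0, LF[2]=C('r')+0=3+0=3
L[3]='r': occ=1, LF[3]=C('r')+1=3+1=4
L[4]='p': occ=0, LF[4]=C('p')+0=1+0=1

Answer: 2 0 3 4 1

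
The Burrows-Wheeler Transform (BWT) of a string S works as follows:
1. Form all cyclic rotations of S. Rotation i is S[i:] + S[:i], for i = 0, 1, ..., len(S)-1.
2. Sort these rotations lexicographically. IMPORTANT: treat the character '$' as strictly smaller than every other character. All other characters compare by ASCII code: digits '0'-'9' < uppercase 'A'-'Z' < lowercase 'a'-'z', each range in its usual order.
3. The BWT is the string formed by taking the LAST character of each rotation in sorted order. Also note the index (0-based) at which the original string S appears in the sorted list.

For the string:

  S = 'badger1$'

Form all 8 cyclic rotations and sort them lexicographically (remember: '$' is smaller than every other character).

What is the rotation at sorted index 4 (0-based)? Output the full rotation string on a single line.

All 8 rotations (rotation i = S[i:]+S[:i]):
  rot[0] = badger1$
  rot[1] = adger1$b
  rot[2] = dger1$ba
  rot[3] = ger1$bad
  rot[4] = er1$badg
  rot[5] = r1$badge
  rot[6] = 1$badger
  rot[7] = $badger1
Sorted (with $ < everything):
  sorted[0] = $badger1
  sorted[1] = 1$badger
  sorted[2] = adger1$b
  sorted[3] = badger1$
  sorted[4] = dger1$ba
  sorted[5] = er1$badg
  sorted[6] = ger1$bad
  sorted[7] = r1$badge
sorted[4] = dger1$ba

Answer: dger1$ba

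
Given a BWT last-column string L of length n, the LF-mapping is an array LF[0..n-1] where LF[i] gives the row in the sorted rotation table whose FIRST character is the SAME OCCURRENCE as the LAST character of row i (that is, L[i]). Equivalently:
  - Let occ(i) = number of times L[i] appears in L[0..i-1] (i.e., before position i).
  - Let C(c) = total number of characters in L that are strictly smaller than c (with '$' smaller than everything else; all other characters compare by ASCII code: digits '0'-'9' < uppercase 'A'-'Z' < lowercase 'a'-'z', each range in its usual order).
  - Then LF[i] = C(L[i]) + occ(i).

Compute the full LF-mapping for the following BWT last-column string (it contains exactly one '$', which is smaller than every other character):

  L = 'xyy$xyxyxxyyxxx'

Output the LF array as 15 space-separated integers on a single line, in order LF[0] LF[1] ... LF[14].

Char counts: '$':1, 'x':8, 'y':6
C (first-col start): C('$')=0, C('x')=1, C('y')=9
L[0]='x': occ=0, LF[0]=C('x')+0=1+0=1
L[1]='y': occ=0, LF[1]=C('y')+0=9+0=9
L[2]='y': occ=1, LF[2]=C('y')+1=9+1=10
L[3]='$': occ=0, LF[3]=C('$')+0=0+0=0
L[4]='x': occ=1, LF[4]=C('x')+1=1+1=2
L[5]='y': occ=2, LF[5]=C('y')+2=9+2=11
L[6]='x': occ=2, LF[6]=C('x')+2=1+2=3
L[7]='y': occ=3, LF[7]=C('y')+3=9+3=12
L[8]='x': occ=3, LF[8]=C('x')+3=1+3=4
L[9]='x': occ=4, LF[9]=C('x')+4=1+4=5
L[10]='y': occ=4, LF[10]=C('y')+4=9+4=13
L[11]='y': occ=5, LF[11]=C('y')+5=9+5=14
L[12]='x': occ=5, LF[12]=C('x')+5=1+5=6
L[13]='x': occ=6, LF[13]=C('x')+6=1+6=7
L[14]='x': occ=7, LF[14]=C('x')+7=1+7=8

Answer: 1 9 10 0 2 11 3 12 4 5 13 14 6 7 8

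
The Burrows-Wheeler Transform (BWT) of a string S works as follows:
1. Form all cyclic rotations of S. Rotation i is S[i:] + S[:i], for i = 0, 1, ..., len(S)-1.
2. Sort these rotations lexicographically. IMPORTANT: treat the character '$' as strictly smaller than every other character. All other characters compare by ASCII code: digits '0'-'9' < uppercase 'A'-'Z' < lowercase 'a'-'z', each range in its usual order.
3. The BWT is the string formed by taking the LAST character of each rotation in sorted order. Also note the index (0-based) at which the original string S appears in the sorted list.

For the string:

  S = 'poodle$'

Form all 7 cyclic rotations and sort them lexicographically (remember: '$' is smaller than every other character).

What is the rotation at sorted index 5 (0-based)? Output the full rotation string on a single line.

All 7 rotations (rotation i = S[i:]+S[:i]):
  rot[0] = poodle$
  rot[1] = oodle$p
  rot[2] = odle$po
  rot[3] = dle$poo
  rot[4] = le$pood
  rot[5] = e$poodl
  rot[6] = $poodle
Sorted (with $ < everything):
  sorted[0] = $poodle
  sorted[1] = dle$poo
  sorted[2] = e$poodl
  sorted[3] = le$pood
  sorted[4] = odle$po
  sorted[5] = oodle$p
  sorted[6] = poodle$
sorted[5] = oodle$p

Answer: oodle$p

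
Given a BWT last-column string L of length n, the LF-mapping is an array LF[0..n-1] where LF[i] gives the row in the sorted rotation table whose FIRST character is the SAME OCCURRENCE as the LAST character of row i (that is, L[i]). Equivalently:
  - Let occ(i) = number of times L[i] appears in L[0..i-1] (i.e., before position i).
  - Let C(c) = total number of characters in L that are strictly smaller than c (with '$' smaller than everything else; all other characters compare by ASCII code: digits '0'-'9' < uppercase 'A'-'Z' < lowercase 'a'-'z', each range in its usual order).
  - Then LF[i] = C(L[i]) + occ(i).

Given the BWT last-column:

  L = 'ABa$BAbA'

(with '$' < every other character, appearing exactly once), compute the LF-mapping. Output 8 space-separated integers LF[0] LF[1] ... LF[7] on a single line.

Char counts: '$':1, 'A':3, 'B':2, 'a':1, 'b':1
C (first-col start): C('$')=0, C('A')=1, C('B')=4, C('a')=6, C('b')=7
L[0]='A': occ=0, LF[0]=C('A')+0=1+0=1
L[1]='B': occ=0, LF[1]=C('B')+0=4+0=4
L[2]='a': occ=0, LF[2]=C('a')+0=6+0=6
L[3]='$': occ=0, LF[3]=C('$')+0=0+0=0
L[4]='B': occ=1, LF[4]=C('B')+1=4+1=5
L[5]='A': occ=1, LF[5]=C('A')+1=1+1=2
L[6]='b': occ=0, LF[6]=C('b')+0=7+0=7
L[7]='A': occ=2, LF[7]=C('A')+2=1+2=3

Answer: 1 4 6 0 5 2 7 3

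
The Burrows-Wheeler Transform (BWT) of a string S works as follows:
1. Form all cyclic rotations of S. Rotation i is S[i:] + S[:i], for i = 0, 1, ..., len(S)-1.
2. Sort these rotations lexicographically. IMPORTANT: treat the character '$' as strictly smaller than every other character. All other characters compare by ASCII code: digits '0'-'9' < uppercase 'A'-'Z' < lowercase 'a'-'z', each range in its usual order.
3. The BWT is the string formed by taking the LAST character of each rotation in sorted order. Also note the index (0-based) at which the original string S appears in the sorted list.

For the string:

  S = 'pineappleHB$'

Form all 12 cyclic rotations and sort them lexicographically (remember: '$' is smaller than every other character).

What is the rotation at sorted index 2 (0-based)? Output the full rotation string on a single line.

All 12 rotations (rotation i = S[i:]+S[:i]):
  rot[0] = pineappleHB$
  rot[1] = ineappleHB$p
  rot[2] = neappleHB$pi
  rot[3] = eappleHB$pin
  rot[4] = appleHB$pine
  rot[5] = ppleHB$pinea
  rot[6] = pleHB$pineap
  rot[7] = leHB$pineapp
  rot[8] = eHB$pineappl
  rot[9] = HB$pineapple
  rot[10] = B$pineappleH
  rot[11] = $pineappleHB
Sorted (with $ < everything):
  sorted[0] = $pineappleHB
  sorted[1] = B$pineappleH
  sorted[2] = HB$pineapple
  sorted[3] = appleHB$pine
  sorted[4] = eHB$pineappl
  sorted[5] = eappleHB$pin
  sorted[6] = ineappleHB$p
  sorted[7] = leHB$pineapp
  sorted[8] = neappleHB$pi
  sorted[9] = pineappleHB$
  sorted[10] = pleHB$pineap
  sorted[11] = ppleHB$pinea
sorted[2] = HB$pineapple

Answer: HB$pineapple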